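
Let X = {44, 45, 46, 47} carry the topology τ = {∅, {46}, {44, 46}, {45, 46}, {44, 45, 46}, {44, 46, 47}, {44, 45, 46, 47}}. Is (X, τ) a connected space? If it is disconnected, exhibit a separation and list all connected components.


(X, τ) is connected.

Find clopen sets (U ∈ τ with X ∖ U ∈ τ):
  U = ∅, X ∖ U = {44, 45, 46, 47} — both open, so U is clopen.
  U = {44, 45, 46, 47}, X ∖ U = ∅ — both open, so U is clopen.
Only trivial clopens (∅ and X) exist, so (X, τ) is connected.
Compute connected components by grouping points that agree on all clopens:
  component: {44, 45, 46, 47}


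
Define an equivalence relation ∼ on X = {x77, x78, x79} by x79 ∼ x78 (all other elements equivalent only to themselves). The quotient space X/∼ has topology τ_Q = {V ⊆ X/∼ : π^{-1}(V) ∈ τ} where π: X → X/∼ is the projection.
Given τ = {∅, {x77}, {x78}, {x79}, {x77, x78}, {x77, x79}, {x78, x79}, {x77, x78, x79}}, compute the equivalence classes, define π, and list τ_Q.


X/∼ = {[x77], [x78=x79]}; |τ_Q| = 4.

Equivalence classes: [x77], [x78=x79].
Quotient map π: X → X/∼ sends x77 ↦ [x77], x78 ↦ [x78=x79], x79 ↦ [x78=x79].
For each subset V ⊆ X/∼, compute π^{-1}(V) ⊆ X and check whether π^{-1}(V) ∈ τ. V is open in τ_Q iff π^{-1}(V) ∈ τ.
  V = {}: π^{-1}(V) = ∅ ∈ τ ✓.
  V = {[x77]}: π^{-1}(V) = {x77} ∈ τ ✓.
  V = {[x78=x79]}: π^{-1}(V) = {x78, x79} ∈ τ ✓.
  V = {[x77], [x78=x79]}: π^{-1}(V) = {x77, x78, x79} ∈ τ ✓.
Open sets in the quotient: τ_Q = {{}, {[x77]}, {[x78=x79]}, {[x77], [x78=x79]}} (4 elements).


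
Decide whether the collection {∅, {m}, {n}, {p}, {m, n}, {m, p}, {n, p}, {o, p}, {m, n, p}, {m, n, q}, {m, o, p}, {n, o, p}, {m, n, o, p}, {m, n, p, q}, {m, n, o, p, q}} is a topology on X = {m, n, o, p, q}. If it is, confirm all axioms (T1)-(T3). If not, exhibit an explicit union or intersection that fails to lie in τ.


τ IS a topology on X.

Axiom (T1): ∅ ∈ τ? Yes; X ∈ τ? Yes.
Axiom (T2/T3): check pairwise unions and intersections of members of τ.
All pairwise intersections and unions checked — each lies in τ. Therefore τ satisfies (T1), (T2), (T3): it IS a topology on X.


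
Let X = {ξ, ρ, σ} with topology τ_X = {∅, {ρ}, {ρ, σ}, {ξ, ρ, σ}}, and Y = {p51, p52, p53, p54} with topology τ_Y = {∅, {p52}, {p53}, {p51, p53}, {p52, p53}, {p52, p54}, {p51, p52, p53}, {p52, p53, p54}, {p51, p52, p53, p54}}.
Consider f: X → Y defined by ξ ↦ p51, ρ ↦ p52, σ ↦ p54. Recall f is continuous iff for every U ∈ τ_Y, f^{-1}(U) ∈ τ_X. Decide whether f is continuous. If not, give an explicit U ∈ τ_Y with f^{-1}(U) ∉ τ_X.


f is NOT continuous.

Compute f^{-1}(U) for each U ∈ τ_Y:
  U = ∅: f^{-1}(U) = ∅ ∈ τ_X ✓.
  U = {p52}: f^{-1}(U) = {ρ} ∈ τ_X ✓.
  U = {p53}: f^{-1}(U) = ∅ ∈ τ_X ✓.
  U = {p51, p53}: f^{-1}(U) = {ξ} ∉ τ_X ✗.
  U = {p52, p53}: f^{-1}(U) = {ρ} ∈ τ_X ✓.
  U = {p52, p54}: f^{-1}(U) = {ρ, σ} ∈ τ_X ✓.
  U = {p51, p52, p53}: f^{-1}(U) = {ξ, ρ} ∉ τ_X ✗.
  U = {p52, p53, p54}: f^{-1}(U) = {ρ, σ} ∈ τ_X ✓.
  U = {p51, p52, p53, p54}: f^{-1}(U) = {ξ, ρ, σ} ∈ τ_X ✓.
Found U = {p51, p53} with f^{-1}(U) = {ξ} not in τ_X. Therefore f is NOT continuous.


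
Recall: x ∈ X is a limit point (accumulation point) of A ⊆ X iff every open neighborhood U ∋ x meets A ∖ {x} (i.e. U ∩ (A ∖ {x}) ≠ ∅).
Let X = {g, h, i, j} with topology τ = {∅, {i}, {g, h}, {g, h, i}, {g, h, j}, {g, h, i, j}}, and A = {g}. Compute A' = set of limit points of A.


A' = {h, j}

For each x ∈ X, list the open sets U ∈ τ with x ∈ U, then check whether U ∩ (A ∖ {x}) ≠ ∅ for every such U.
  x = g: open {g, h} ∋ x has {g, h} ∩ (A ∖ {g}) = ∅, so x is NOT a limit point.
  x = h: opens ∋ x are {g, h}, {g, h, i}, {g, h, j}, {g, h, i, j}; each meets A ∖ {h}, so x IS a limit point.
  x = i: open {i} ∋ x has {i} ∩ (A ∖ {i}) = ∅, so x is NOT a limit point.
  x = j: opens ∋ x are {g, h, j}, {g, h, i, j}; each meets A ∖ {j}, so x IS a limit point.
Collecting: A' = {h, j}.


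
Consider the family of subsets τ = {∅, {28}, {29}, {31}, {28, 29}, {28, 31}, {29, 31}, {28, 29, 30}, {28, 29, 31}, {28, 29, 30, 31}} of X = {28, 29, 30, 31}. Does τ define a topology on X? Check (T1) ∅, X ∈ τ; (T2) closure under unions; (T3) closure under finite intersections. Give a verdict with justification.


τ IS a topology on X.

Axiom (T1): ∅ ∈ τ? Yes; X ∈ τ? Yes.
Axiom (T2/T3): check pairwise unions and intersections of members of τ.
All pairwise intersections and unions checked — each lies in τ. Therefore τ satisfies (T1), (T2), (T3): it IS a topology on X.


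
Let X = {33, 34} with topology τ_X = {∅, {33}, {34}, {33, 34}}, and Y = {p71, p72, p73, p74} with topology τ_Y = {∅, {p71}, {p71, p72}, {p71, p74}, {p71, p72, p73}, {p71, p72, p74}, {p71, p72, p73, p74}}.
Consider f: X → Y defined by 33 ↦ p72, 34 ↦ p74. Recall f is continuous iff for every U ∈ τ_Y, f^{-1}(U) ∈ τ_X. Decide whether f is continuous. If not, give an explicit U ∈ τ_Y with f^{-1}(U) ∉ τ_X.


f IS continuous.

Compute f^{-1}(U) for each U ∈ τ_Y:
  U = ∅: f^{-1}(U) = ∅ ∈ τ_X ✓.
  U = {p71}: f^{-1}(U) = ∅ ∈ τ_X ✓.
  U = {p71, p72}: f^{-1}(U) = {33} ∈ τ_X ✓.
  U = {p71, p74}: f^{-1}(U) = {34} ∈ τ_X ✓.
  U = {p71, p72, p73}: f^{-1}(U) = {33} ∈ τ_X ✓.
  U = {p71, p72, p74}: f^{-1}(U) = {33, 34} ∈ τ_X ✓.
  U = {p71, p72, p73, p74}: f^{-1}(U) = {33, 34} ∈ τ_X ✓.
Every preimage lies in τ_X, so f IS continuous.


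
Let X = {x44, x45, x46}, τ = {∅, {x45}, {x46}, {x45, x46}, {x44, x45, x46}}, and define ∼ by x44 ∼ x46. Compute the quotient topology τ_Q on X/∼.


X/∼ = {[x44=x46], [x45]}; |τ_Q| = 3.

Equivalence classes: [x44=x46], [x45].
Quotient map π: X → X/∼ sends x44 ↦ [x44=x46], x45 ↦ [x45], x46 ↦ [x44=x46].
For each subset V ⊆ X/∼, compute π^{-1}(V) ⊆ X and check whether π^{-1}(V) ∈ τ. V is open in τ_Q iff π^{-1}(V) ∈ τ.
  V = {}: π^{-1}(V) = ∅ ∈ τ ✓.
  V = {[x44=x46]}: π^{-1}(V) = {x44, x46} ∉ τ ✗.
  V = {[x45]}: π^{-1}(V) = {x45} ∈ τ ✓.
  V = {[x44=x46], [x45]}: π^{-1}(V) = {x44, x45, x46} ∈ τ ✓.
Open sets in the quotient: τ_Q = {{}, {[x45]}, {[x44=x46], [x45]}} (3 elements).


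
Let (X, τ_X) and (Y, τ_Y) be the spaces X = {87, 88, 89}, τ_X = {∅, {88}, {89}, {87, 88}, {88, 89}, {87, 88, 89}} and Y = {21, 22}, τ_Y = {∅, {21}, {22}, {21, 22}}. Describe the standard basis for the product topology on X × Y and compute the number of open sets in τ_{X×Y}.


Basis B = {∅ × ∅, {88} × {21}, {88} × {22}, {89} × {21}, {89} × {22}, {87, 88} × {21}, {87, 88} × {22}, {88} × {21, 22}, {88, 89} × {21}, {88, 89} × {22}, {89} × {21, 22}, {87, 88, 89} × {21}, {87, 88, 89} × {22}, {87, 88} × {21, 22}, {88, 89} × {21, 22}, {87, 88, 89} × {21, 22}}; |τ_{X×Y}| = 36.

Enumerate products U × V with U ∈ τ_X, V ∈ τ_Y (deduplicated):
  ∅ × ∅ = {} (∅)
  {88} × {21} = {(88,21)}
  {88} × {22} = {(88,22)}
  {89} × {21} = {(89,21)}
  {89} × {22} = {(89,22)}
  {87, 88} × {21} = {(87,21), (88,21)}
  {87, 88} × {22} = {(87,22), (88,22)}
  {88} × {21, 22} = {(88,21), (88,22)}
  {88, 89} × {21} = {(88,21), (89,21)}
  {88, 89} × {22} = {(88,22), (89,22)}
  {89} × {21, 22} = {(89,21), (89,22)}
  {87, 88, 89} × {21} = {(87,21), (88,21), (89,21)}
  {87, 88, 89} × {22} = {(87,22), (88,22), (89,22)}
  {87, 88} × {21, 22} = {(87,21), (87,22), (88,21), (88,22)}
  {88, 89} × {21, 22} = {(88,21), (88,22), (89,21), (89,22)}
  {87, 88, 89} × {21, 22} = {(87,21), (87,22), (88,21), (88,22), (89,21), (89,22)}
These 16 distinct sets form the basis B.
Close under arbitrary unions to get τ_{X×Y}; counting gives |τ_{X×Y}| = 36.


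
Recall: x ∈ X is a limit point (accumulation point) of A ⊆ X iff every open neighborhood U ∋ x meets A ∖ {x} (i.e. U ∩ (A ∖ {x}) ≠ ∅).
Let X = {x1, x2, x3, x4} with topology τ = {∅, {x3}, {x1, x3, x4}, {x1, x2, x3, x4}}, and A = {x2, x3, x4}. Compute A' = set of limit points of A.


A' = {x1, x2, x4}

For each x ∈ X, list the open sets U ∈ τ with x ∈ U, then check whether U ∩ (A ∖ {x}) ≠ ∅ for every such U.
  x = x1: opens ∋ x are {x1, x3, x4}, {x1, x2, x3, x4}; each meets A ∖ {x1}, so x IS a limit point.
  x = x2: opens ∋ x are {x1, x2, x3, x4}; each meets A ∖ {x2}, so x IS a limit point.
  x = x3: open {x3} ∋ x has {x3} ∩ (A ∖ {x3}) = ∅, so x is NOT a limit point.
  x = x4: opens ∋ x are {x1, x3, x4}, {x1, x2, x3, x4}; each meets A ∖ {x4}, so x IS a limit point.
Collecting: A' = {x1, x2, x4}.


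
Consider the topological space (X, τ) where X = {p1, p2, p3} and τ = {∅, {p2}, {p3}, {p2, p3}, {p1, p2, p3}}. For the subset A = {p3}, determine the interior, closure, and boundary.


int(A) = {p3}, cl(A) = {p1, p3}, ∂A = {p1}.

Closed sets in (X, τ) are complements of opens:
  closed(X, τ) = {∅, {p1}, {p1, p2}, {p1, p3}, {p1, p2, p3}}.
int(A) = ⋃ {U ∈ τ : U ⊆ A}. Opens contained in A: ∅, {p3}.
Taking the union of these: int(A) = {p3}.
cl(A) = ⋂ {C closed : A ⊆ C}. Closed sets containing A: {p1, p3}, {p1, p2, p3}.
Intersecting these: cl(A) = {p1, p3}.
∂A = cl(A) ∖ int(A) = {p1, p3} ∖ {p3} = {p1}.


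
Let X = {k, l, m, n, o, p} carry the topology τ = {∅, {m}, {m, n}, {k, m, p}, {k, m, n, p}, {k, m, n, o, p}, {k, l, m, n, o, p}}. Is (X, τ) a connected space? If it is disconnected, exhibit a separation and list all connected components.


(X, τ) is connected.

Find clopen sets (U ∈ τ with X ∖ U ∈ τ):
  U = ∅, X ∖ U = {k, l, m, n, o, p} — both open, so U is clopen.
  U = {k, l, m, n, o, p}, X ∖ U = ∅ — both open, so U is clopen.
Only trivial clopens (∅ and X) exist, so (X, τ) is connected.
Compute connected components by grouping points that agree on all clopens:
  component: {k, l, m, n, o, p}


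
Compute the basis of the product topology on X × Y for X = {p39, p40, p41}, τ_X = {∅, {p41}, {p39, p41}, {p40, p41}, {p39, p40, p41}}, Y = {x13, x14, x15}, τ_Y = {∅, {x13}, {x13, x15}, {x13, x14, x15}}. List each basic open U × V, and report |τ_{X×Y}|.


Basis B = {∅ × ∅, {p41} × {x13}, {p39, p41} × {x13}, {p40, p41} × {x13}, {p41} × {x13, x15}, {p39, p40, p41} × {x13}, {p41} × {x13, x14, x15}, {p39, p41} × {x13, x15}, {p40, p41} × {x13, x15}, {p39, p41} × {x13, x14, x15}, {p39, p40, p41} × {x13, x15}, {p40, p41} × {x13, x14, x15}, {p39, p40, p41} × {x13, x14, x15}}; |τ_{X×Y}| = 30.

Enumerate products U × V with U ∈ τ_X, V ∈ τ_Y (deduplicated):
  ∅ × ∅ = {} (∅)
  {p41} × {x13} = {(p41,x13)}
  {p39, p41} × {x13} = {(p39,x13), (p41,x13)}
  {p40, p41} × {x13} = {(p40,x13), (p41,x13)}
  {p41} × {x13, x15} = {(p41,x13), (p41,x15)}
  {p39, p40, p41} × {x13} = {(p39,x13), (p40,x13), (p41,x13)}
  {p41} × {x13, x14, x15} = {(p41,x13), (p41,x14), (p41,x15)}
  {p39, p41} × {x13, x15} = {(p39,x13), (p39,x15), (p41,x13), (p41,x15)}
  {p40, p41} × {x13, x15} = {(p40,x13), (p40,x15), (p41,x13), (p41,x15)}
  {p39, p41} × {x13, x14, x15} = {(p39,x13), (p39,x14), (p39,x15), (p41,x13), (p41,x14), (p41,x15)}
  {p39, p40, p41} × {x13, x15} = {(p39,x13), (p39,x15), (p40,x13), (p40,x15), (p41,x13), (p41,x15)}
  {p40, p41} × {x13, x14, x15} = {(p40,x13), (p40,x14), (p40,x15), (p41,x13), (p41,x14), (p41,x15)}
  {p39, p40, p41} × {x13, x14, x15} = {(p39,x13), (p39,x14), (p39,x15), (p40,x13), (p40,x14), (p40,x15), (p41,x13), (p41,x14), (p41,x15)}
These 13 distinct sets form the basis B.
Close under arbitrary unions to get τ_{X×Y}; counting gives |τ_{X×Y}| = 30.


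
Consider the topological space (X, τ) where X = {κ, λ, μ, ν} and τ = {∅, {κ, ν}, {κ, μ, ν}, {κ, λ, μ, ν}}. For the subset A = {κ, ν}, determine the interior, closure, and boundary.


int(A) = {κ, ν}, cl(A) = {κ, λ, μ, ν}, ∂A = {λ, μ}.

Closed sets in (X, τ) are complements of opens:
  closed(X, τ) = {∅, {λ}, {λ, μ}, {κ, λ, μ, ν}}.
int(A) = ⋃ {U ∈ τ : U ⊆ A}. Opens contained in A: ∅, {κ, ν}.
Taking the union of these: int(A) = {κ, ν}.
cl(A) = ⋂ {C closed : A ⊆ C}. Closed sets containing A: {κ, λ, μ, ν}.
Intersecting these: cl(A) = {κ, λ, μ, ν}.
∂A = cl(A) ∖ int(A) = {κ, λ, μ, ν} ∖ {κ, ν} = {λ, μ}.


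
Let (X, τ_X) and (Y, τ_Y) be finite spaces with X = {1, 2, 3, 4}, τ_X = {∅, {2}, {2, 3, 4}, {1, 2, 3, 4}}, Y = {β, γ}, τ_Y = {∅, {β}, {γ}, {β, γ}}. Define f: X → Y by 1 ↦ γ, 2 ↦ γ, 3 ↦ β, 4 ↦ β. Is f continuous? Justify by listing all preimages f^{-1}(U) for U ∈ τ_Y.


f is NOT continuous.

Compute f^{-1}(U) for each U ∈ τ_Y:
  U = ∅: f^{-1}(U) = ∅ ∈ τ_X ✓.
  U = {β}: f^{-1}(U) = {3, 4} ∉ τ_X ✗.
  U = {γ}: f^{-1}(U) = {1, 2} ∉ τ_X ✗.
  U = {β, γ}: f^{-1}(U) = {1, 2, 3, 4} ∈ τ_X ✓.
Found U = {β} with f^{-1}(U) = {3, 4} not in τ_X. Therefore f is NOT continuous.


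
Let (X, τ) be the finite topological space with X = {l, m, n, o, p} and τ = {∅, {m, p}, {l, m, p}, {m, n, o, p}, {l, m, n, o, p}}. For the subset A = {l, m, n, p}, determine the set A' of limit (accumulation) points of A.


A' = {l, m, n, o, p}

For each x ∈ X, list the open sets U ∈ τ with x ∈ U, then check whether U ∩ (A ∖ {x}) ≠ ∅ for every such U.
  x = l: opens ∋ x are {l, m, p}, {l, m, n, o, p}; each meets A ∖ {l}, so x IS a limit point.
  x = m: opens ∋ x are {m, p}, {l, m, p}, {m, n, o, p}, {l, m, n, o, p}; each meets A ∖ {m}, so x IS a limit point.
  x = n: opens ∋ x are {m, n, o, p}, {l, m, n, o, p}; each meets A ∖ {n}, so x IS a limit point.
  x = o: opens ∋ x are {m, n, o, p}, {l, m, n, o, p}; each meets A ∖ {o}, so x IS a limit point.
  x = p: opens ∋ x are {m, p}, {l, m, p}, {m, n, o, p}, {l, m, n, o, p}; each meets A ∖ {p}, so x IS a limit point.
Collecting: A' = {l, m, n, o, p}.


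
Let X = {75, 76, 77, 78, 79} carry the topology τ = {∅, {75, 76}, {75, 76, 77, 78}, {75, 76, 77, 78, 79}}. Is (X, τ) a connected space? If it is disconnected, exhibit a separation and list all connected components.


(X, τ) is connected.

Find clopen sets (U ∈ τ with X ∖ U ∈ τ):
  U = ∅, X ∖ U = {75, 76, 77, 78, 79} — both open, so U is clopen.
  U = {75, 76, 77, 78, 79}, X ∖ U = ∅ — both open, so U is clopen.
Only trivial clopens (∅ and X) exist, so (X, τ) is connected.
Compute connected components by grouping points that agree on all clopens:
  component: {75, 76, 77, 78, 79}


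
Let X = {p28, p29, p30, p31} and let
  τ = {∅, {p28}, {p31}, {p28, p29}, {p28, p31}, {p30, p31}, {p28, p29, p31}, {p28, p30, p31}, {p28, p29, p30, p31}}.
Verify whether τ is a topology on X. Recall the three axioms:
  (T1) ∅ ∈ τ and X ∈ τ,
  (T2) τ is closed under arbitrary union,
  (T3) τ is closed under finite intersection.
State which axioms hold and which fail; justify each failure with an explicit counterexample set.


τ IS a topology on X.

Axiom (T1): ∅ ∈ τ? Yes; X ∈ τ? Yes.
Axiom (T2/T3): check pairwise unions and intersections of members of τ.
All pairwise intersections and unions checked — each lies in τ. Therefore τ satisfies (T1), (T2), (T3): it IS a topology on X.


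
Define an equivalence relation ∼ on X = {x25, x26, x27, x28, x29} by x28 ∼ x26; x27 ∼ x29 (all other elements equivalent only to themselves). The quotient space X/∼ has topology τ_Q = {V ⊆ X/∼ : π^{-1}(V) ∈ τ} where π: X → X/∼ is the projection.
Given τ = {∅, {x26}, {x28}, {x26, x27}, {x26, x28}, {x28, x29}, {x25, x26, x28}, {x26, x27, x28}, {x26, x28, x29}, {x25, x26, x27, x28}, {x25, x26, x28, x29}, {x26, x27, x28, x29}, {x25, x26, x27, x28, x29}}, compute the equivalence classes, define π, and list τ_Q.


X/∼ = {[x25], [x26=x28], [x27=x29]}; |τ_Q| = 5.

Equivalence classes: [x25], [x26=x28], [x27=x29].
Quotient map π: X → X/∼ sends x25 ↦ [x25], x26 ↦ [x26=x28], x27 ↦ [x27=x29], x28 ↦ [x26=x28], x29 ↦ [x27=x29].
For each subset V ⊆ X/∼, compute π^{-1}(V) ⊆ X and check whether π^{-1}(V) ∈ τ. V is open in τ_Q iff π^{-1}(V) ∈ τ.
  V = {}: π^{-1}(V) = ∅ ∈ τ ✓.
  V = {[x25]}: π^{-1}(V) = {x25} ∉ τ ✗.
  V = {[x26=x28]}: π^{-1}(V) = {x26, x28} ∈ τ ✓.
  V = {[x25], [x26=x28]}: π^{-1}(V) = {x25, x26, x28} ∈ τ ✓.
  V = {[x27=x29]}: π^{-1}(V) = {x27, x29} ∉ τ ✗.
  V = {[x25], [x27=x29]}: π^{-1}(V) = {x25, x27, x29} ∉ τ ✗.
  V = {[x26=x28], [x27=x29]}: π^{-1}(V) = {x26, x27, x28, x29} ∈ τ ✓.
  V = {[x25], [x26=x28], [x27=x29]}: π^{-1}(V) = {x25, x26, x27, x28, x29} ∈ τ ✓.
Open sets in the quotient: τ_Q = {{}, {[x26=x28]}, {[x25], [x26=x28]}, {[x26=x28], [x27=x29]}, {[x25], [x26=x28], [x27=x29]}} (5 elements).


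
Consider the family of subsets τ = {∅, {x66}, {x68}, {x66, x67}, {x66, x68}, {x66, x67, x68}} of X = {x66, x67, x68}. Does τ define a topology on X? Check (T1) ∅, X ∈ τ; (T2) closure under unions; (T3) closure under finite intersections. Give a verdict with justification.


τ IS a topology on X.

Axiom (T1): ∅ ∈ τ? Yes; X ∈ τ? Yes.
Axiom (T2/T3): check pairwise unions and intersections of members of τ.
All pairwise intersections and unions checked — each lies in τ. Therefore τ satisfies (T1), (T2), (T3): it IS a topology on X.


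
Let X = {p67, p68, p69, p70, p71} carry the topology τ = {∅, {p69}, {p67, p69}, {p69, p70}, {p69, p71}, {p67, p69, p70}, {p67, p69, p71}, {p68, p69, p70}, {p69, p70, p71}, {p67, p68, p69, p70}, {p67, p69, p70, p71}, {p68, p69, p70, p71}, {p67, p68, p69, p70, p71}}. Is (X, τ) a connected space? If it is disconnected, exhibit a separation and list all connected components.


(X, τ) is connected.

Find clopen sets (U ∈ τ with X ∖ U ∈ τ):
  U = ∅, X ∖ U = {p67, p68, p69, p70, p71} — both open, so U is clopen.
  U = {p67, p68, p69, p70, p71}, X ∖ U = ∅ — both open, so U is clopen.
Only trivial clopens (∅ and X) exist, so (X, τ) is connected.
Compute connected components by grouping points that agree on all clopens:
  component: {p67, p68, p69, p70, p71}


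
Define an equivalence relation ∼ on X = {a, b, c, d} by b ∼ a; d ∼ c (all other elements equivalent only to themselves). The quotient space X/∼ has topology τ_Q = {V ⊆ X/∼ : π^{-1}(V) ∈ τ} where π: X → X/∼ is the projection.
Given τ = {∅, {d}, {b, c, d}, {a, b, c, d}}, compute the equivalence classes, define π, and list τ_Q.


X/∼ = {[a=b], [c=d]}; |τ_Q| = 2.

Equivalence classes: [a=b], [c=d].
Quotient map π: X → X/∼ sends a ↦ [a=b], b ↦ [a=b], c ↦ [c=d], d ↦ [c=d].
For each subset V ⊆ X/∼, compute π^{-1}(V) ⊆ X and check whether π^{-1}(V) ∈ τ. V is open in τ_Q iff π^{-1}(V) ∈ τ.
  V = {}: π^{-1}(V) = ∅ ∈ τ ✓.
  V = {[a=b]}: π^{-1}(V) = {a, b} ∉ τ ✗.
  V = {[c=d]}: π^{-1}(V) = {c, d} ∉ τ ✗.
  V = {[a=b], [c=d]}: π^{-1}(V) = {a, b, c, d} ∈ τ ✓.
Open sets in the quotient: τ_Q = {{}, {[a=b], [c=d]}} (2 elements).


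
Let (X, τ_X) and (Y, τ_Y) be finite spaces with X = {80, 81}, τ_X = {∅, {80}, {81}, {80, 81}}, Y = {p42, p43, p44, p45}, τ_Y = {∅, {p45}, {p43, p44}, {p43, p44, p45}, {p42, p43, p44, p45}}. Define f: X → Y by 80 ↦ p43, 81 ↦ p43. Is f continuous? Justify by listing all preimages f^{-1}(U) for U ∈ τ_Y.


f IS continuous.

Compute f^{-1}(U) for each U ∈ τ_Y:
  U = ∅: f^{-1}(U) = ∅ ∈ τ_X ✓.
  U = {p45}: f^{-1}(U) = ∅ ∈ τ_X ✓.
  U = {p43, p44}: f^{-1}(U) = {80, 81} ∈ τ_X ✓.
  U = {p43, p44, p45}: f^{-1}(U) = {80, 81} ∈ τ_X ✓.
  U = {p42, p43, p44, p45}: f^{-1}(U) = {80, 81} ∈ τ_X ✓.
Every preimage lies in τ_X, so f IS continuous.


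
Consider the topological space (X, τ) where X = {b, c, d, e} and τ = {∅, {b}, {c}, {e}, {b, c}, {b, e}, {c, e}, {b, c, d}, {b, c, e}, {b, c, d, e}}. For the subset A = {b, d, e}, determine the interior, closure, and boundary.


int(A) = {b, e}, cl(A) = {b, d, e}, ∂A = {d}.

Closed sets in (X, τ) are complements of opens:
  closed(X, τ) = {∅, {d}, {e}, {b, d}, {c, d}, {d, e}, {b, c, d}, {b, d, e}, {c, d, e}, {b, c, d, e}}.
int(A) = ⋃ {U ∈ τ : U ⊆ A}. Opens contained in A: ∅, {b}, {e}, {b, e}.
Taking the union of these: int(A) = {b, e}.
cl(A) = ⋂ {C closed : A ⊆ C}. Closed sets containing A: {b, d, e}, {b, c, d, e}.
Intersecting these: cl(A) = {b, d, e}.
∂A = cl(A) ∖ int(A) = {b, d, e} ∖ {b, e} = {d}.


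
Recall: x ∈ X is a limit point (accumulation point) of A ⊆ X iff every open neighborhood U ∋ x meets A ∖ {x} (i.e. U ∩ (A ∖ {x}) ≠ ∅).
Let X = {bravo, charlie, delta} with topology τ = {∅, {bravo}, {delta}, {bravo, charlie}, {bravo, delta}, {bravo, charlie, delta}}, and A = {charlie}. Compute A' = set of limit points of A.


A' = ∅

For each x ∈ X, list the open sets U ∈ τ with x ∈ U, then check whether U ∩ (A ∖ {x}) ≠ ∅ for every such U.
  x = bravo: open {bravo} ∋ x has {bravo} ∩ (A ∖ {bravo}) = ∅, so x is NOT a limit point.
  x = charlie: open {bravo, charlie} ∋ x has {bravo, charlie} ∩ (A ∖ {charlie}) = ∅, so x is NOT a limit point.
  x = delta: open {delta} ∋ x has {delta} ∩ (A ∖ {delta}) = ∅, so x is NOT a limit point.
Collecting: A' = ∅.


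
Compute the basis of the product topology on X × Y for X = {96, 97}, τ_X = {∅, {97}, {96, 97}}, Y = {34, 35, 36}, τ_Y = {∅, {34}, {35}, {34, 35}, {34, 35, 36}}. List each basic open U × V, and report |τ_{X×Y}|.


Basis B = {∅ × ∅, {97} × {34}, {97} × {35}, {96, 97} × {34}, {96, 97} × {35}, {97} × {34, 35}, {97} × {34, 35, 36}, {96, 97} × {34, 35}, {96, 97} × {34, 35, 36}}; |τ_{X×Y}| = 14.

Enumerate products U × V with U ∈ τ_X, V ∈ τ_Y (deduplicated):
  ∅ × ∅ = {} (∅)
  {97} × {34} = {(97,34)}
  {97} × {35} = {(97,35)}
  {96, 97} × {34} = {(96,34), (97,34)}
  {96, 97} × {35} = {(96,35), (97,35)}
  {97} × {34, 35} = {(97,34), (97,35)}
  {97} × {34, 35, 36} = {(97,34), (97,35), (97,36)}
  {96, 97} × {34, 35} = {(96,34), (96,35), (97,34), (97,35)}
  {96, 97} × {34, 35, 36} = {(96,34), (96,35), (96,36), (97,34), (97,35), (97,36)}
These 9 distinct sets form the basis B.
Close under arbitrary unions to get τ_{X×Y}; counting gives |τ_{X×Y}| = 14.


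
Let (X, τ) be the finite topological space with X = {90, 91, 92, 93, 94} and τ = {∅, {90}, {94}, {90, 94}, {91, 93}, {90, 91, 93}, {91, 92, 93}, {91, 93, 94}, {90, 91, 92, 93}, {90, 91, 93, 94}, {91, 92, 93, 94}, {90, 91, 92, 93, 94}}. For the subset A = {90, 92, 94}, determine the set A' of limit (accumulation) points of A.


A' = ∅

For each x ∈ X, list the open sets U ∈ τ with x ∈ U, then check whether U ∩ (A ∖ {x}) ≠ ∅ for every such U.
  x = 90: open {90} ∋ x has {90} ∩ (A ∖ {90}) = ∅, so x is NOT a limit point.
  x = 91: open {91, 93} ∋ x has {91, 93} ∩ (A ∖ {91}) = ∅, so x is NOT a limit point.
  x = 92: open {91, 92, 93} ∋ x has {91, 92, 93} ∩ (A ∖ {92}) = ∅, so x is NOT a limit point.
  x = 93: open {91, 93} ∋ x has {91, 93} ∩ (A ∖ {93}) = ∅, so x is NOT a limit point.
  x = 94: open {94} ∋ x has {94} ∩ (A ∖ {94}) = ∅, so x is NOT a limit point.
Collecting: A' = ∅.


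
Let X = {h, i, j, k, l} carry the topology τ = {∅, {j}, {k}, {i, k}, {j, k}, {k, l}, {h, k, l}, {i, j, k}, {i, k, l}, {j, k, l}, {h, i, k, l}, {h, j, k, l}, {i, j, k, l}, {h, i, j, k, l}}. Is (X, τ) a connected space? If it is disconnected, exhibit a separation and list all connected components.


(X, τ) is disconnected; components = [{j}, {h, i, k, l}].

Find clopen sets (U ∈ τ with X ∖ U ∈ τ):
  U = ∅, X ∖ U = {h, i, j, k, l} — both open, so U is clopen.
  U = {j}, X ∖ U = {h, i, k, l} — both open, so U is clopen.
  U = {h, i, k, l}, X ∖ U = {j} — both open, so U is clopen.
  U = {h, i, j, k, l}, X ∖ U = ∅ — both open, so U is clopen.
Nontrivial clopen(s) exist: e.g. {h, i, k, l}. So (X, τ) is disconnected.
Compute connected components by grouping points that agree on all clopens:
  component: {j}
  component: {h, i, k, l}


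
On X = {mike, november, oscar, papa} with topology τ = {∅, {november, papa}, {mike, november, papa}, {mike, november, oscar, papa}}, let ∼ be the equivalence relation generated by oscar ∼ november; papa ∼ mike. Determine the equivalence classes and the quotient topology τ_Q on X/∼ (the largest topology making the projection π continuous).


X/∼ = {[mike=papa], [november=oscar]}; |τ_Q| = 2.

Equivalence classes: [mike=papa], [november=oscar].
Quotient map π: X → X/∼ sends mike ↦ [mike=papa], november ↦ [november=oscar], oscar ↦ [november=oscar], papa ↦ [mike=papa].
For each subset V ⊆ X/∼, compute π^{-1}(V) ⊆ X and check whether π^{-1}(V) ∈ τ. V is open in τ_Q iff π^{-1}(V) ∈ τ.
  V = {}: π^{-1}(V) = ∅ ∈ τ ✓.
  V = {[mike=papa]}: π^{-1}(V) = {mike, papa} ∉ τ ✗.
  V = {[november=oscar]}: π^{-1}(V) = {november, oscar} ∉ τ ✗.
  V = {[mike=papa], [november=oscar]}: π^{-1}(V) = {mike, november, oscar, papa} ∈ τ ✓.
Open sets in the quotient: τ_Q = {{}, {[mike=papa], [november=oscar]}} (2 elements).


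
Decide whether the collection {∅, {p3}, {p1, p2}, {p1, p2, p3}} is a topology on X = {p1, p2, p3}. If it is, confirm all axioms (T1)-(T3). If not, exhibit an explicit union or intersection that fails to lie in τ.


τ IS a topology on X.

Axiom (T1): ∅ ∈ τ? Yes; X ∈ τ? Yes.
Axiom (T2/T3): check pairwise unions and intersections of members of τ.
All pairwise intersections and unions checked — each lies in τ. Therefore τ satisfies (T1), (T2), (T3): it IS a topology on X.


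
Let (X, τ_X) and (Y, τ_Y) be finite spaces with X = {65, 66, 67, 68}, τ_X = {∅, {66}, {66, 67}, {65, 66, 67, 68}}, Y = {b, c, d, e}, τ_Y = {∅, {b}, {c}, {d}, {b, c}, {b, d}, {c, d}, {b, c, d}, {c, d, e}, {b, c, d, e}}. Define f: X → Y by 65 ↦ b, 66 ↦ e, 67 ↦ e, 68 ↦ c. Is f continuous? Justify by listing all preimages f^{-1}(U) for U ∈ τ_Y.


f is NOT continuous.

Compute f^{-1}(U) for each U ∈ τ_Y:
  U = ∅: f^{-1}(U) = ∅ ∈ τ_X ✓.
  U = {b}: f^{-1}(U) = {65} ∉ τ_X ✗.
  U = {c}: f^{-1}(U) = {68} ∉ τ_X ✗.
  U = {d}: f^{-1}(U) = ∅ ∈ τ_X ✓.
  U = {b, c}: f^{-1}(U) = {65, 68} ∉ τ_X ✗.
  U = {b, d}: f^{-1}(U) = {65} ∉ τ_X ✗.
  U = {c, d}: f^{-1}(U) = {68} ∉ τ_X ✗.
  U = {b, c, d}: f^{-1}(U) = {65, 68} ∉ τ_X ✗.
  U = {c, d, e}: f^{-1}(U) = {66, 67, 68} ∉ τ_X ✗.
  U = {b, c, d, e}: f^{-1}(U) = {65, 66, 67, 68} ∈ τ_X ✓.
Found U = {b} with f^{-1}(U) = {65} not in τ_X. Therefore f is NOT continuous.


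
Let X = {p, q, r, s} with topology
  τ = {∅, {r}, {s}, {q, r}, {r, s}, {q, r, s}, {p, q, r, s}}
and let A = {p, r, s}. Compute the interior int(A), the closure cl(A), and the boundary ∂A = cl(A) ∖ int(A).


int(A) = {r, s}, cl(A) = {p, q, r, s}, ∂A = {p, q}.

Closed sets in (X, τ) are complements of opens:
  closed(X, τ) = {∅, {p}, {p, q}, {p, s}, {p, q, r}, {p, q, s}, {p, q, r, s}}.
int(A) = ⋃ {U ∈ τ : U ⊆ A}. Opens contained in A: ∅, {r}, {s}, {r, s}.
Taking the union of these: int(A) = {r, s}.
cl(A) = ⋂ {C closed : A ⊆ C}. Closed sets containing A: {p, q, r, s}.
Intersecting these: cl(A) = {p, q, r, s}.
∂A = cl(A) ∖ int(A) = {p, q, r, s} ∖ {r, s} = {p, q}.


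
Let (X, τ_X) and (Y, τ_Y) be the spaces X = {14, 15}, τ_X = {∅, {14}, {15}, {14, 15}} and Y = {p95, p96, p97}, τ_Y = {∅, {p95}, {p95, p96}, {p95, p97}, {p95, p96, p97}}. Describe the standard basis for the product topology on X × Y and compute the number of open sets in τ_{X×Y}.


Basis B = {∅ × ∅, {14} × {p95}, {15} × {p95}, {14} × {p95, p96}, {14} × {p95, p97}, {14, 15} × {p95}, {15} × {p95, p96}, {15} × {p95, p97}, {14} × {p95, p96, p97}, {15} × {p95, p96, p97}, {14, 15} × {p95, p96}, {14, 15} × {p95, p97}, {14, 15} × {p95, p96, p97}}; |τ_{X×Y}| = 25.

Enumerate products U × V with U ∈ τ_X, V ∈ τ_Y (deduplicated):
  ∅ × ∅ = {} (∅)
  {14} × {p95} = {(14,p95)}
  {15} × {p95} = {(15,p95)}
  {14} × {p95, p96} = {(14,p95), (14,p96)}
  {14} × {p95, p97} = {(14,p95), (14,p97)}
  {14, 15} × {p95} = {(14,p95), (15,p95)}
  {15} × {p95, p96} = {(15,p95), (15,p96)}
  {15} × {p95, p97} = {(15,p95), (15,p97)}
  {14} × {p95, p96, p97} = {(14,p95), (14,p96), (14,p97)}
  {15} × {p95, p96, p97} = {(15,p95), (15,p96), (15,p97)}
  {14, 15} × {p95, p96} = {(14,p95), (14,p96), (15,p95), (15,p96)}
  {14, 15} × {p95, p97} = {(14,p95), (14,p97), (15,p95), (15,p97)}
  {14, 15} × {p95, p96, p97} = {(14,p95), (14,p96), (14,p97), (15,p95), (15,p96), (15,p97)}
These 13 distinct sets form the basis B.
Close under arbitrary unions to get τ_{X×Y}; counting gives |τ_{X×Y}| = 25.


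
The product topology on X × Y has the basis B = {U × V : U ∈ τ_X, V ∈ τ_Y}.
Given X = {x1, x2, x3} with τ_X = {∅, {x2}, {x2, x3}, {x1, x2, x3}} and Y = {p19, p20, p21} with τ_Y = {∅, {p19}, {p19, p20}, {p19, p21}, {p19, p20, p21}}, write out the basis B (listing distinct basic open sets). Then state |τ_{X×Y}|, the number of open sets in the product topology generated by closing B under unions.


Basis B = {∅ × ∅, {x2} × {p19}, {x2} × {p19, p20}, {x2} × {p19, p21}, {x2, x3} × {p19}, {x1, x2, x3} × {p19}, {x2} × {p19, p20, p21}, {x2, x3} × {p19, p20}, {x2, x3} × {p19, p21}, {x1, x2, x3} × {p19, p20}, {x1, x2, x3} × {p19, p21}, {x2, x3} × {p19, p20, p21}, {x1, x2, x3} × {p19, p20, p21}}; |τ_{X×Y}| = 30.

Enumerate products U × V with U ∈ τ_X, V ∈ τ_Y (deduplicated):
  ∅ × ∅ = {} (∅)
  {x2} × {p19} = {(x2,p19)}
  {x2} × {p19, p20} = {(x2,p19), (x2,p20)}
  {x2} × {p19, p21} = {(x2,p19), (x2,p21)}
  {x2, x3} × {p19} = {(x2,p19), (x3,p19)}
  {x1, x2, x3} × {p19} = {(x1,p19), (x2,p19), (x3,p19)}
  {x2} × {p19, p20, p21} = {(x2,p19), (x2,p20), (x2,p21)}
  {x2, x3} × {p19, p20} = {(x2,p19), (x2,p20), (x3,p19), (x3,p20)}
  {x2, x3} × {p19, p21} = {(x2,p19), (x2,p21), (x3,p19), (x3,p21)}
  {x1, x2, x3} × {p19, p20} = {(x1,p19), (x1,p20), (x2,p19), (x2,p20), (x3,p19), (x3,p20)}
  {x1, x2, x3} × {p19, p21} = {(x1,p19), (x1,p21), (x2,p19), (x2,p21), (x3,p19), (x3,p21)}
  {x2, x3} × {p19, p20, p21} = {(x2,p19), (x2,p20), (x2,p21), (x3,p19), (x3,p20), (x3,p21)}
  {x1, x2, x3} × {p19, p20, p21} = {(x1,p19), (x1,p20), (x1,p21), (x2,p19), (x2,p20), (x2,p21), (x3,p19), (x3,p20), (x3,p21)}
These 13 distinct sets form the basis B.
Close under arbitrary unions to get τ_{X×Y}; counting gives |τ_{X×Y}| = 30.


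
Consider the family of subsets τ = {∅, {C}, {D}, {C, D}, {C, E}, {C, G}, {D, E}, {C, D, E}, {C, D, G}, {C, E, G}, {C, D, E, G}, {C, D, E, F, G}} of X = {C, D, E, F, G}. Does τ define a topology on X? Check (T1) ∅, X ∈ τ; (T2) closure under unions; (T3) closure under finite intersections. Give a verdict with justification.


τ is NOT a topology on X.

Axiom (T1): ∅ ∈ τ? Yes; X ∈ τ? Yes.
Axiom (T2/T3): check pairwise unions and intersections of members of τ.
Counterexample for (T3): {C, E} ∩ {D, E} = {E} ∉ τ. Therefore τ is NOT a topology.


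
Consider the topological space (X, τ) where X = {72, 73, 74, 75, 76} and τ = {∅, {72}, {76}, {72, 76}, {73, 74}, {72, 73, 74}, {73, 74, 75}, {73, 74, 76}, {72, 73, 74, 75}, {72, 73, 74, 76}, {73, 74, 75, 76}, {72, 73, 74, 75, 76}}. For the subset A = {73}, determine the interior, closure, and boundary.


int(A) = ∅, cl(A) = {73, 74, 75}, ∂A = {73, 74, 75}.

Closed sets in (X, τ) are complements of opens:
  closed(X, τ) = {∅, {72}, {75}, {76}, {72, 75}, {72, 76}, {75, 76}, {72, 75, 76}, {73, 74, 75}, {72, 73, 74, 75}, {73, 74, 75, 76}, {72, 73, 74, 75, 76}}.
int(A) = ⋃ {U ∈ τ : U ⊆ A}. Opens contained in A: ∅.
Taking the union of these: int(A) = ∅.
cl(A) = ⋂ {C closed : A ⊆ C}. Closed sets containing A: {73, 74, 75}, {72, 73, 74, 75}, {73, 74, 75, 76}, {72, 73, 74, 75, 76}.
Intersecting these: cl(A) = {73, 74, 75}.
∂A = cl(A) ∖ int(A) = {73, 74, 75} ∖ ∅ = {73, 74, 75}.


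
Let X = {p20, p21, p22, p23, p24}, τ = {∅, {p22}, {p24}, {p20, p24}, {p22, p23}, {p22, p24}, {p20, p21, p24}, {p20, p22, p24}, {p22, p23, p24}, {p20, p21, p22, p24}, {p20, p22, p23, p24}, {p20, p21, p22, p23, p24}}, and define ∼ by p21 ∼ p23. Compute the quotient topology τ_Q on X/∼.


X/∼ = {[p20], [p21=p23], [p22], [p24]}; |τ_Q| = 7.

Equivalence classes: [p20], [p21=p23], [p22], [p24].
Quotient map π: X → X/∼ sends p20 ↦ [p20], p21 ↦ [p21=p23], p22 ↦ [p22], p23 ↦ [p21=p23], p24 ↦ [p24].
For each subset V ⊆ X/∼, compute π^{-1}(V) ⊆ X and check whether π^{-1}(V) ∈ τ. V is open in τ_Q iff π^{-1}(V) ∈ τ.
  V = {}: π^{-1}(V) = ∅ ∈ τ ✓.
  V = {[p20]}: π^{-1}(V) = {p20} ∉ τ ✗.
  V = {[p21=p23]}: π^{-1}(V) = {p21, p23} ∉ τ ✗.
  V = {[p20], [p21=p23]}: π^{-1}(V) = {p20, p21, p23} ∉ τ ✗.
  V = {[p22]}: π^{-1}(V) = {p22} ∈ τ ✓.
  V = {[p20], [p22]}: π^{-1}(V) = {p20, p22} ∉ τ ✗.
  V = {[p21=p23], [p22]}: π^{-1}(V) = {p21, p22, p23} ∉ τ ✗.
  V = {[p20], [p21=p23], [p22]}: π^{-1}(V) = {p20, p21, p22, p23} ∉ τ ✗.
  V = {[p24]}: π^{-1}(V) = {p24} ∈ τ ✓.
  V = {[p20], [p24]}: π^{-1}(V) = {p20, p24} ∈ τ ✓.
  V = {[p21=p23], [p24]}: π^{-1}(V) = {p21, p23, p24} ∉ τ ✗.
  V = {[p20], [p21=p23], [p24]}: π^{-1}(V) = {p20, p21, p23, p24} ∉ τ ✗.
  V = {[p22], [p24]}: π^{-1}(V) = {p22, p24} ∈ τ ✓.
  V = {[p20], [p22], [p24]}: π^{-1}(V) = {p20, p22, p24} ∈ τ ✓.
  V = {[p21=p23], [p22], [p24]}: π^{-1}(V) = {p21, p22, p23, p24} ∉ τ ✗.
  V = {[p20], [p21=p23], [p22], [p24]}: π^{-1}(V) = {p20, p21, p22, p23, p24} ∈ τ ✓.
Open sets in the quotient: τ_Q = {{}, {[p22]}, {[p24]}, {[p20], [p24]}, {[p22], [p24]}, {[p20], [p22], [p24]}, {[p20], [p21=p23], [p22], [p24]}} (7 elements).


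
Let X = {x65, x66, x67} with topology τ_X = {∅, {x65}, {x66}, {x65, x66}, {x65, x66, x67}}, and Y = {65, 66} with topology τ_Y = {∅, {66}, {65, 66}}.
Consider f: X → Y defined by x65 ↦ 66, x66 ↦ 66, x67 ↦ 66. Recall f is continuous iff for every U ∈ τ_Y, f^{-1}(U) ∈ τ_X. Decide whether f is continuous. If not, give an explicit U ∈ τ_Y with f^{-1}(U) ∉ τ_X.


f IS continuous.

Compute f^{-1}(U) for each U ∈ τ_Y:
  U = ∅: f^{-1}(U) = ∅ ∈ τ_X ✓.
  U = {66}: f^{-1}(U) = {x65, x66, x67} ∈ τ_X ✓.
  U = {65, 66}: f^{-1}(U) = {x65, x66, x67} ∈ τ_X ✓.
Every preimage lies in τ_X, so f IS continuous.


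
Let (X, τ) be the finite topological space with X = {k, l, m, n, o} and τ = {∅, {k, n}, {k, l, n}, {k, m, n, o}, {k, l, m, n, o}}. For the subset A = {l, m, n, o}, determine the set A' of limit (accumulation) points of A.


A' = {k, l, m, o}

For each x ∈ X, list the open sets U ∈ τ with x ∈ U, then check whether U ∩ (A ∖ {x}) ≠ ∅ for every such U.
  x = k: opens ∋ x are {k, n}, {k, l, n}, {k, m, n, o}, {k, l, m, n, o}; each meets A ∖ {k}, so x IS a limit point.
  x = l: opens ∋ x are {k, l, n}, {k, l, m, n, o}; each meets A ∖ {l}, so x IS a limit point.
  x = m: opens ∋ x are {k, m, n, o}, {k, l, m, n, o}; each meets A ∖ {m}, so x IS a limit point.
  x = n: open {k, n} ∋ x has {k, n} ∩ (A ∖ {n}) = ∅, so x is NOT a limit point.
  x = o: opens ∋ x are {k, m, n, o}, {k, l, m, n, o}; each meets A ∖ {o}, so x IS a limit point.
Collecting: A' = {k, l, m, o}.


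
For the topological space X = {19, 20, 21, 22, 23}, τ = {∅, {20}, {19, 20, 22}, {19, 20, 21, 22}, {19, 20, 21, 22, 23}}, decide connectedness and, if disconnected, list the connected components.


(X, τ) is connected.

Find clopen sets (U ∈ τ with X ∖ U ∈ τ):
  U = ∅, X ∖ U = {19, 20, 21, 22, 23} — both open, so U is clopen.
  U = {19, 20, 21, 22, 23}, X ∖ U = ∅ — both open, so U is clopen.
Only trivial clopens (∅ and X) exist, so (X, τ) is connected.
Compute connected components by grouping points that agree on all clopens:
  component: {19, 20, 21, 22, 23}


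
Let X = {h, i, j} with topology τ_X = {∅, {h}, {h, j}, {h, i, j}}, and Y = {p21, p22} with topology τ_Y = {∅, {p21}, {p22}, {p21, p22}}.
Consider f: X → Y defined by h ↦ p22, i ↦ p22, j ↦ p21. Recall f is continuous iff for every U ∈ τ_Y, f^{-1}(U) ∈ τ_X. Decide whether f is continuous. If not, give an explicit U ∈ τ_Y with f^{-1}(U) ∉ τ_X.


f is NOT continuous.

Compute f^{-1}(U) for each U ∈ τ_Y:
  U = ∅: f^{-1}(U) = ∅ ∈ τ_X ✓.
  U = {p21}: f^{-1}(U) = {j} ∉ τ_X ✗.
  U = {p22}: f^{-1}(U) = {h, i} ∉ τ_X ✗.
  U = {p21, p22}: f^{-1}(U) = {h, i, j} ∈ τ_X ✓.
Found U = {p21} with f^{-1}(U) = {j} not in τ_X. Therefore f is NOT continuous.


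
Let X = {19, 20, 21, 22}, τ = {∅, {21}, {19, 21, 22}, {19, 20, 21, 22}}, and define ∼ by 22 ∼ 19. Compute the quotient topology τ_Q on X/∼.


X/∼ = {[19=22], [20], [21]}; |τ_Q| = 4.

Equivalence classes: [19=22], [20], [21].
Quotient map π: X → X/∼ sends 19 ↦ [19=22], 20 ↦ [20], 21 ↦ [21], 22 ↦ [19=22].
For each subset V ⊆ X/∼, compute π^{-1}(V) ⊆ X and check whether π^{-1}(V) ∈ τ. V is open in τ_Q iff π^{-1}(V) ∈ τ.
  V = {}: π^{-1}(V) = ∅ ∈ τ ✓.
  V = {[19=22]}: π^{-1}(V) = {19, 22} ∉ τ ✗.
  V = {[20]}: π^{-1}(V) = {20} ∉ τ ✗.
  V = {[19=22], [20]}: π^{-1}(V) = {19, 20, 22} ∉ τ ✗.
  V = {[21]}: π^{-1}(V) = {21} ∈ τ ✓.
  V = {[19=22], [21]}: π^{-1}(V) = {19, 21, 22} ∈ τ ✓.
  V = {[20], [21]}: π^{-1}(V) = {20, 21} ∉ τ ✗.
  V = {[19=22], [20], [21]}: π^{-1}(V) = {19, 20, 21, 22} ∈ τ ✓.
Open sets in the quotient: τ_Q = {{}, {[21]}, {[19=22], [21]}, {[19=22], [20], [21]}} (4 elements).


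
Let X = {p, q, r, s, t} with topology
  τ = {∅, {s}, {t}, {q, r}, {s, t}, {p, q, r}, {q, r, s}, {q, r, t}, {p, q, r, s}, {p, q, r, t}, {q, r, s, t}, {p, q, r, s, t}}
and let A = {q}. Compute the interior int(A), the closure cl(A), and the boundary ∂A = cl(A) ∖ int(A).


int(A) = ∅, cl(A) = {p, q, r}, ∂A = {p, q, r}.

Closed sets in (X, τ) are complements of opens:
  closed(X, τ) = {∅, {p}, {s}, {t}, {p, s}, {p, t}, {s, t}, {p, q, r}, {p, s, t}, {p, q, r, s}, {p, q, r, t}, {p, q, r, s, t}}.
int(A) = ⋃ {U ∈ τ : U ⊆ A}. Opens contained in A: ∅.
Taking the union of these: int(A) = ∅.
cl(A) = ⋂ {C closed : A ⊆ C}. Closed sets containing A: {p, q, r}, {p, q, r, s}, {p, q, r, t}, {p, q, r, s, t}.
Intersecting these: cl(A) = {p, q, r}.
∂A = cl(A) ∖ int(A) = {p, q, r} ∖ ∅ = {p, q, r}.


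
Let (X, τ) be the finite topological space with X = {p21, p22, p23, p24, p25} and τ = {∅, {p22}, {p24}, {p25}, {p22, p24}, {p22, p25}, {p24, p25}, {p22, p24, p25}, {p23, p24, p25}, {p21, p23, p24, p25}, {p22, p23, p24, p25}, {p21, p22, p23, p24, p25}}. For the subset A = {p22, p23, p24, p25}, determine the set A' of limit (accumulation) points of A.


A' = {p21, p23}

For each x ∈ X, list the open sets U ∈ τ with x ∈ U, then check whether U ∩ (A ∖ {x}) ≠ ∅ for every such U.
  x = p21: opens ∋ x are {p21, p23, p24, p25}, {p21, p22, p23, p24, p25}; each meets A ∖ {p21}, so x IS a limit point.
  x = p22: open {p22} ∋ x has {p22} ∩ (A ∖ {p22}) = ∅, so x is NOT a limit point.
  x = p23: opens ∋ x are {p23, p24, p25}, {p21, p23, p24, p25}, {p22, p23, p24, p25}, {p21, p22, p23, p24, p25}; each meets A ∖ {p23}, so x IS a limit point.
  x = p24: open {p24} ∋ x has {p24} ∩ (A ∖ {p24}) = ∅, so x is NOT a limit point.
  x = p25: open {p25} ∋ x has {p25} ∩ (A ∖ {p25}) = ∅, so x is NOT a limit point.
Collecting: A' = {p21, p23}.


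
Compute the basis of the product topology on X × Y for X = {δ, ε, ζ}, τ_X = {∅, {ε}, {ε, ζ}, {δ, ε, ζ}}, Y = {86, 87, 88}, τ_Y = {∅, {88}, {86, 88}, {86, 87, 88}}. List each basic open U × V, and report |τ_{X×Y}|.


Basis B = {∅ × ∅, {ε} × {88}, {ε} × {86, 88}, {ε, ζ} × {88}, {δ, ε, ζ} × {88}, {ε} × {86, 87, 88}, {ε, ζ} × {86, 88}, {δ, ε, ζ} × {86, 88}, {ε, ζ} × {86, 87, 88}, {δ, ε, ζ} × {86, 87, 88}}; |τ_{X×Y}| = 20.

Enumerate products U × V with U ∈ τ_X, V ∈ τ_Y (deduplicated):
  ∅ × ∅ = {} (∅)
  {ε} × {88} = {(ε,88)}
  {ε} × {86, 88} = {(ε,86), (ε,88)}
  {ε, ζ} × {88} = {(ε,88), (ζ,88)}
  {δ, ε, ζ} × {88} = {(δ,88), (ε,88), (ζ,88)}
  {ε} × {86, 87, 88} = {(ε,86), (ε,87), (ε,88)}
  {ε, ζ} × {86, 88} = {(ε,86), (ε,88), (ζ,86), (ζ,88)}
  {δ, ε, ζ} × {86, 88} = {(δ,86), (δ,88), (ε,86), (ε,88), (ζ,86), (ζ,88)}
  {ε, ζ} × {86, 87, 88} = {(ε,86), (ε,87), (ε,88), (ζ,86), (ζ,87), (ζ,88)}
  {δ, ε, ζ} × {86, 87, 88} = {(δ,86), (δ,87), (δ,88), (ε,86), (ε,87), (ε,88), (ζ,86), (ζ,87), (ζ,88)}
These 10 distinct sets form the basis B.
Close under arbitrary unions to get τ_{X×Y}; counting gives |τ_{X×Y}| = 20.
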